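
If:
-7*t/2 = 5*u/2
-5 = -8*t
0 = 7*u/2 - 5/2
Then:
No Solution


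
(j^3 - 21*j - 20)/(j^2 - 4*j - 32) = (j^2 - 4*j - 5)/(j - 8)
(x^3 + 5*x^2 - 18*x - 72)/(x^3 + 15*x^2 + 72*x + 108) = (x - 4)/(x + 6)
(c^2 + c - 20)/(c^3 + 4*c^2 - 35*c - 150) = (c - 4)/(c^2 - c - 30)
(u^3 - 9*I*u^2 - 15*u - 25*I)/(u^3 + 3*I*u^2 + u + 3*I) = (u^2 - 10*I*u - 25)/(u^2 + 2*I*u + 3)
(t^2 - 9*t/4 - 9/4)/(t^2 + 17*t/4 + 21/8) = 2*(t - 3)/(2*t + 7)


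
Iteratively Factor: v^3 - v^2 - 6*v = (v)*(v^2 - v - 6) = v*(v + 2)*(v - 3)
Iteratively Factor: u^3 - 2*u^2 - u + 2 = (u - 2)*(u^2 - 1) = (u - 2)*(u + 1)*(u - 1)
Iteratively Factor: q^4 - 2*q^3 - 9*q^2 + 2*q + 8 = (q + 1)*(q^3 - 3*q^2 - 6*q + 8) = (q - 4)*(q + 1)*(q^2 + q - 2) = (q - 4)*(q - 1)*(q + 1)*(q + 2)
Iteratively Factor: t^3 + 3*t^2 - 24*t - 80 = (t + 4)*(t^2 - t - 20) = (t - 5)*(t + 4)*(t + 4)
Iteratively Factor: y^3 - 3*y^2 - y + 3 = (y - 1)*(y^2 - 2*y - 3) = (y - 1)*(y + 1)*(y - 3)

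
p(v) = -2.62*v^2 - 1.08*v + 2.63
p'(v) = -5.24*v - 1.08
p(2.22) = -12.68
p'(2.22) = -12.71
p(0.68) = 0.68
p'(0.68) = -4.64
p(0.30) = 2.07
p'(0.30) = -2.65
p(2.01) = -10.13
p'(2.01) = -11.61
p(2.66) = -18.78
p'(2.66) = -15.02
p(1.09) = -1.66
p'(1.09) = -6.79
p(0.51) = 1.40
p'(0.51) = -3.75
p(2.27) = -13.32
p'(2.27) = -12.97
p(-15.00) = -570.67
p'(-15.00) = 77.52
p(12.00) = -387.61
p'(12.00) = -63.96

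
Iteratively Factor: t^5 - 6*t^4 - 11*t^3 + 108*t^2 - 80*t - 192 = (t + 4)*(t^4 - 10*t^3 + 29*t^2 - 8*t - 48) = (t - 4)*(t + 4)*(t^3 - 6*t^2 + 5*t + 12) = (t - 4)*(t - 3)*(t + 4)*(t^2 - 3*t - 4) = (t - 4)^2*(t - 3)*(t + 4)*(t + 1)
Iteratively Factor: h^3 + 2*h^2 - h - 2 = (h + 1)*(h^2 + h - 2) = (h + 1)*(h + 2)*(h - 1)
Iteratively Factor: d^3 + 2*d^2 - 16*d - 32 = (d - 4)*(d^2 + 6*d + 8) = (d - 4)*(d + 2)*(d + 4)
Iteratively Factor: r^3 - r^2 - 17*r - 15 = (r - 5)*(r^2 + 4*r + 3) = (r - 5)*(r + 3)*(r + 1)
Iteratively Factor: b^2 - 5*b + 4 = (b - 4)*(b - 1)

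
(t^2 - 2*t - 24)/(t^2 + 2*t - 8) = (t - 6)/(t - 2)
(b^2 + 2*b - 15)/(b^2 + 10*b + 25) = (b - 3)/(b + 5)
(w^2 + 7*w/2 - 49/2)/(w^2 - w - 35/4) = 2*(w + 7)/(2*w + 5)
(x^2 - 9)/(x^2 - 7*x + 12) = (x + 3)/(x - 4)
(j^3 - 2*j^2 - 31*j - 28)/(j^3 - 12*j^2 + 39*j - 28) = (j^2 + 5*j + 4)/(j^2 - 5*j + 4)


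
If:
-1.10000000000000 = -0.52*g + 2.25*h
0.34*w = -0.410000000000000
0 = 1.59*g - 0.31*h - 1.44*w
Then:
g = -1.24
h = -0.78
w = -1.21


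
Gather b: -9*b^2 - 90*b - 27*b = -9*b^2 - 117*b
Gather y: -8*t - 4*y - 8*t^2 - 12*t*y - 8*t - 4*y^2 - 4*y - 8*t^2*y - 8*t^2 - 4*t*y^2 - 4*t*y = -16*t^2 - 16*t + y^2*(-4*t - 4) + y*(-8*t^2 - 16*t - 8)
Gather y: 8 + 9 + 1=18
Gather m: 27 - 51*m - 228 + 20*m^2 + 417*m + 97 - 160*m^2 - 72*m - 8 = -140*m^2 + 294*m - 112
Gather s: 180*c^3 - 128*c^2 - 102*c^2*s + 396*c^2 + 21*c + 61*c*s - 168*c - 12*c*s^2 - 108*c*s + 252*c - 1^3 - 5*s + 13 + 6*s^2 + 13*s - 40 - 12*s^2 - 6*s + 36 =180*c^3 + 268*c^2 + 105*c + s^2*(-12*c - 6) + s*(-102*c^2 - 47*c + 2) + 8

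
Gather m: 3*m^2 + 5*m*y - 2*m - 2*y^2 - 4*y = 3*m^2 + m*(5*y - 2) - 2*y^2 - 4*y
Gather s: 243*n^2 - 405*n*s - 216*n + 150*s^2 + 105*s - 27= 243*n^2 - 216*n + 150*s^2 + s*(105 - 405*n) - 27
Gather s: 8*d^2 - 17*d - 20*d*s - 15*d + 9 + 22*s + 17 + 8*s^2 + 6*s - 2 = 8*d^2 - 32*d + 8*s^2 + s*(28 - 20*d) + 24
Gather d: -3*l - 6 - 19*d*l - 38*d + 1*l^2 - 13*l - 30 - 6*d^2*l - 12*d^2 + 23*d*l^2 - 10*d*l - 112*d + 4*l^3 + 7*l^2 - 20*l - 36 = d^2*(-6*l - 12) + d*(23*l^2 - 29*l - 150) + 4*l^3 + 8*l^2 - 36*l - 72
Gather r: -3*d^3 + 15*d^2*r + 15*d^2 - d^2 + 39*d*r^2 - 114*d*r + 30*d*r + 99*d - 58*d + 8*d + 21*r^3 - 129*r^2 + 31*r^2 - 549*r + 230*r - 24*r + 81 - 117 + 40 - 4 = -3*d^3 + 14*d^2 + 49*d + 21*r^3 + r^2*(39*d - 98) + r*(15*d^2 - 84*d - 343)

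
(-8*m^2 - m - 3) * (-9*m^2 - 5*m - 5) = 72*m^4 + 49*m^3 + 72*m^2 + 20*m + 15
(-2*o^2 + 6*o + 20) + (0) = -2*o^2 + 6*o + 20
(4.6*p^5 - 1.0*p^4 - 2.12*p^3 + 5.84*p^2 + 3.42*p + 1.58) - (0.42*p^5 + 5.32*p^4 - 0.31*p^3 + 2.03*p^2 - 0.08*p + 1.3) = 4.18*p^5 - 6.32*p^4 - 1.81*p^3 + 3.81*p^2 + 3.5*p + 0.28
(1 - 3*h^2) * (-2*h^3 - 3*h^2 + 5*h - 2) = 6*h^5 + 9*h^4 - 17*h^3 + 3*h^2 + 5*h - 2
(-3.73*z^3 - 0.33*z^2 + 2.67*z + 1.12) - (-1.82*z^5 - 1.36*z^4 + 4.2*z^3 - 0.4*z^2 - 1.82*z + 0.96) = 1.82*z^5 + 1.36*z^4 - 7.93*z^3 + 0.07*z^2 + 4.49*z + 0.16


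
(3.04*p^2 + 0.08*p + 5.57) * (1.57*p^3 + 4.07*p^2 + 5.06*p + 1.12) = 4.7728*p^5 + 12.4984*p^4 + 24.4529*p^3 + 26.4795*p^2 + 28.2738*p + 6.2384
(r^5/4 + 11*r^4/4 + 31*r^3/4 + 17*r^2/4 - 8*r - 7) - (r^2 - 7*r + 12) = r^5/4 + 11*r^4/4 + 31*r^3/4 + 13*r^2/4 - r - 19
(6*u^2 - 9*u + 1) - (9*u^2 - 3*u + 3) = -3*u^2 - 6*u - 2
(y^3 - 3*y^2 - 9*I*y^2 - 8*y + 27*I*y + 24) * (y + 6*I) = y^4 - 3*y^3 - 3*I*y^3 + 46*y^2 + 9*I*y^2 - 138*y - 48*I*y + 144*I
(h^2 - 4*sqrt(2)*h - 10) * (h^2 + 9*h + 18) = h^4 - 4*sqrt(2)*h^3 + 9*h^3 - 36*sqrt(2)*h^2 + 8*h^2 - 72*sqrt(2)*h - 90*h - 180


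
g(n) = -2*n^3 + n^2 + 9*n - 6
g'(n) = -6*n^2 + 2*n + 9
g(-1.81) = -7.15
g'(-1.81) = -14.28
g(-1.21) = -11.88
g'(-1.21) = -2.20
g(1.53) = 2.95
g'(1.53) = -1.99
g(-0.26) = -8.24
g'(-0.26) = 8.07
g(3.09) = -27.65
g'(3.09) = -42.11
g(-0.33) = -8.79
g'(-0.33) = 7.69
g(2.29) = -4.16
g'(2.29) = -17.88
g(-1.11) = -12.02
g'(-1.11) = -0.61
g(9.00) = -1302.00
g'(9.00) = -459.00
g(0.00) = -6.00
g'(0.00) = 9.00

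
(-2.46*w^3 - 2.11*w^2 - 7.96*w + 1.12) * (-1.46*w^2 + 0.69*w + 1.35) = 3.5916*w^5 + 1.3832*w^4 + 6.8447*w^3 - 9.9761*w^2 - 9.9732*w + 1.512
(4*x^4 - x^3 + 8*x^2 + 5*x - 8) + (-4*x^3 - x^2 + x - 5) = 4*x^4 - 5*x^3 + 7*x^2 + 6*x - 13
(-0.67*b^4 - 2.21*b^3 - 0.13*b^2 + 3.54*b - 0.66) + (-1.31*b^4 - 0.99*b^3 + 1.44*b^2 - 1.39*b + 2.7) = -1.98*b^4 - 3.2*b^3 + 1.31*b^2 + 2.15*b + 2.04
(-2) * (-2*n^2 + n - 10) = 4*n^2 - 2*n + 20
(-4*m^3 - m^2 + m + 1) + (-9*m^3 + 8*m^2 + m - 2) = -13*m^3 + 7*m^2 + 2*m - 1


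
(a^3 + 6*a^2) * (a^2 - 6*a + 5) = a^5 - 31*a^3 + 30*a^2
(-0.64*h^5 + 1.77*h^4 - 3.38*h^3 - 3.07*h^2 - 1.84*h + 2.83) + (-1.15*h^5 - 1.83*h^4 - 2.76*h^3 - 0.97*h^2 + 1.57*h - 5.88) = -1.79*h^5 - 0.0600000000000001*h^4 - 6.14*h^3 - 4.04*h^2 - 0.27*h - 3.05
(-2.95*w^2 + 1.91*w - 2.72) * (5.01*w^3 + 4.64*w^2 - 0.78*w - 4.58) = -14.7795*w^5 - 4.1189*w^4 - 2.4638*w^3 - 0.599600000000001*w^2 - 6.6262*w + 12.4576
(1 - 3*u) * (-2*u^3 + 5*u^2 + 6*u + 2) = 6*u^4 - 17*u^3 - 13*u^2 + 2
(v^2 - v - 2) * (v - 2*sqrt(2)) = v^3 - 2*sqrt(2)*v^2 - v^2 - 2*v + 2*sqrt(2)*v + 4*sqrt(2)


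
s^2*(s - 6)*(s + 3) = s^4 - 3*s^3 - 18*s^2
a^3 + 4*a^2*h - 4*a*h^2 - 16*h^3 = (a - 2*h)*(a + 2*h)*(a + 4*h)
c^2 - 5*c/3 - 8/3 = (c - 8/3)*(c + 1)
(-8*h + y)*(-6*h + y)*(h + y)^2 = 48*h^4 + 82*h^3*y + 21*h^2*y^2 - 12*h*y^3 + y^4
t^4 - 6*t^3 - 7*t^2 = t^2*(t - 7)*(t + 1)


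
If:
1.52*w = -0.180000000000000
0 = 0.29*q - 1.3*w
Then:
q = -0.53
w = -0.12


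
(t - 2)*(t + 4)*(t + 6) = t^3 + 8*t^2 + 4*t - 48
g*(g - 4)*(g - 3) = g^3 - 7*g^2 + 12*g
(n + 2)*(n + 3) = n^2 + 5*n + 6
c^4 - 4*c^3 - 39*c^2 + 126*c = c*(c - 7)*(c - 3)*(c + 6)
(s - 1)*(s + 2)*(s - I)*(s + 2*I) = s^4 + s^3 + I*s^3 + I*s^2 + 2*s - 2*I*s - 4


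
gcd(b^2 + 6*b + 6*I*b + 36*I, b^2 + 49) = 1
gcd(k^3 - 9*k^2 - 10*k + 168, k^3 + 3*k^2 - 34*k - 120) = k^2 - 2*k - 24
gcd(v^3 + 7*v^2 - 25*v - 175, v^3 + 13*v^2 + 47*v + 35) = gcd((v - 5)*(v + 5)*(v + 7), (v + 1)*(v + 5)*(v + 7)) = v^2 + 12*v + 35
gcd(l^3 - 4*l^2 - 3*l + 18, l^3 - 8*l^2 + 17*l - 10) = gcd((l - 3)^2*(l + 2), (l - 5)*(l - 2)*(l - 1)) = 1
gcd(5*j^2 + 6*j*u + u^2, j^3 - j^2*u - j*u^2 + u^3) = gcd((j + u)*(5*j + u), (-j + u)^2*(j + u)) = j + u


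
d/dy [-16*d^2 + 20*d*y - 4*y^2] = 20*d - 8*y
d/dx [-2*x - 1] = -2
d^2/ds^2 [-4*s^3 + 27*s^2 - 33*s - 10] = 54 - 24*s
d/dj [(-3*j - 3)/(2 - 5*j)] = -21/(5*j - 2)^2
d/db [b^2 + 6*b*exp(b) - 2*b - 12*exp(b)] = 6*b*exp(b) + 2*b - 6*exp(b) - 2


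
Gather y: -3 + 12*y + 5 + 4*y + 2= 16*y + 4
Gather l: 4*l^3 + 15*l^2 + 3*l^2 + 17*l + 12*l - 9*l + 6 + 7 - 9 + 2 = 4*l^3 + 18*l^2 + 20*l + 6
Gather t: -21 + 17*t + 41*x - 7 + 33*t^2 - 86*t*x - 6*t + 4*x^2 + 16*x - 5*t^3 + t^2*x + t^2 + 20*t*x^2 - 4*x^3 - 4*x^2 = -5*t^3 + t^2*(x + 34) + t*(20*x^2 - 86*x + 11) - 4*x^3 + 57*x - 28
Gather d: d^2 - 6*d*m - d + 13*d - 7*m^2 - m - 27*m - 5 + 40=d^2 + d*(12 - 6*m) - 7*m^2 - 28*m + 35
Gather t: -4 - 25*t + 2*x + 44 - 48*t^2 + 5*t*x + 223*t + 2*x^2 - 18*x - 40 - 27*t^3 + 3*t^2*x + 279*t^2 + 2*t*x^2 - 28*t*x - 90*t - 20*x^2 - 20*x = -27*t^3 + t^2*(3*x + 231) + t*(2*x^2 - 23*x + 108) - 18*x^2 - 36*x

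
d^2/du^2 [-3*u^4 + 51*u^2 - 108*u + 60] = 102 - 36*u^2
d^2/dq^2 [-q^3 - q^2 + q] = -6*q - 2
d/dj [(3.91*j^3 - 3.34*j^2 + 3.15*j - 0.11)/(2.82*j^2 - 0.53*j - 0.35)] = (11.0262*j^4 - 4.1446*j^3 - 11.2183*j^2 + 2.9584*j - 1.1608)/(7.9524*j^4 - 2.9892*j^3 - 1.6931*j^2 + 0.371*j + 0.1225)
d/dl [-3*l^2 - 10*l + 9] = -6*l - 10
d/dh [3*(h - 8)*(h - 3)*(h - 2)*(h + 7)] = 12*h^3 - 54*h^2 - 270*h + 822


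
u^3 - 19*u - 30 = (u - 5)*(u + 2)*(u + 3)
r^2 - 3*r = r*(r - 3)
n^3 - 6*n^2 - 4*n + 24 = (n - 6)*(n - 2)*(n + 2)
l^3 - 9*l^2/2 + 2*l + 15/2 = (l - 3)*(l - 5/2)*(l + 1)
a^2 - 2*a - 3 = (a - 3)*(a + 1)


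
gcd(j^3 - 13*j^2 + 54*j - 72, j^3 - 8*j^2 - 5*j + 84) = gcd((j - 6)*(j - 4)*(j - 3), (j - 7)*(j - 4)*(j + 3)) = j - 4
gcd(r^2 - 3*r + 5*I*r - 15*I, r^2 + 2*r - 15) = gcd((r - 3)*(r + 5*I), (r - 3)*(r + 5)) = r - 3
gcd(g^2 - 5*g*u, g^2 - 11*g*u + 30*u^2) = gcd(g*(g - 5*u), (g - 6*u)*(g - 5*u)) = -g + 5*u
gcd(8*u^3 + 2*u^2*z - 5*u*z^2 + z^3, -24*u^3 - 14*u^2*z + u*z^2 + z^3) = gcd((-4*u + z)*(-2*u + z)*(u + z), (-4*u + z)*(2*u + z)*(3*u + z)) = -4*u + z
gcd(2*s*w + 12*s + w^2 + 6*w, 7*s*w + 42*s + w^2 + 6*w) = w + 6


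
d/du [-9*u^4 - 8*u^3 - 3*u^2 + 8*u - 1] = -36*u^3 - 24*u^2 - 6*u + 8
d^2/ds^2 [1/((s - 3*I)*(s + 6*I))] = 2*((s - 3*I)^2 + (s - 3*I)*(s + 6*I) + (s + 6*I)^2)/((s - 3*I)^3*(s + 6*I)^3)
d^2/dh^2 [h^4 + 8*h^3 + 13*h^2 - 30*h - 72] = 12*h^2 + 48*h + 26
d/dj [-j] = -1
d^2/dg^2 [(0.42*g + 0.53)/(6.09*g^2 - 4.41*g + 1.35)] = ((0.42*g + 0.53)*(12.18*g - 4.41)*(24.36*g - 8.82) - (15.3468*g + 2.751)*(6.09*g^2 - 4.41*g + 1.35))/(6.09*g^2 - 4.41*g + 1.35)^3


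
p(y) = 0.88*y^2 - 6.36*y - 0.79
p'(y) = 1.76*y - 6.36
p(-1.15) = 7.69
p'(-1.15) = -8.38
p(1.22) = -7.24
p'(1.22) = -4.21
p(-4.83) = 50.46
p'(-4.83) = -14.86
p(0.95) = -6.04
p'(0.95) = -4.69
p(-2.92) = 25.28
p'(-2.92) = -11.50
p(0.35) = -2.91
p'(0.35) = -5.74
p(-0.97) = 6.21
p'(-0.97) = -8.07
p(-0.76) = 4.55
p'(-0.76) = -7.70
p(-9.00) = 127.73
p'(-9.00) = -22.20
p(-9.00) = 127.73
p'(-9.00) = -22.20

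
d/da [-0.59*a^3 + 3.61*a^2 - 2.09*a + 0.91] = -1.77*a^2 + 7.22*a - 2.09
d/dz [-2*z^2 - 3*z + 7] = -4*z - 3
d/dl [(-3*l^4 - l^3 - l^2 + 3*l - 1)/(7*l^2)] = (-6*l^4 - l^3 - 3*l + 2)/(7*l^3)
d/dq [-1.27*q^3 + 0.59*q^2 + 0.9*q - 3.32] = -3.81*q^2 + 1.18*q + 0.9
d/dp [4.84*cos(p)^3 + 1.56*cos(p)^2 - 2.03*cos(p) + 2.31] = (-14.52*cos(p)^2 - 3.12*cos(p) + 2.03)*sin(p)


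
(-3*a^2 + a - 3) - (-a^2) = -2*a^2 + a - 3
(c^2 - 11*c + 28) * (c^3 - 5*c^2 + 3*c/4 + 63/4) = c^5 - 16*c^4 + 335*c^3/4 - 265*c^2/2 - 609*c/4 + 441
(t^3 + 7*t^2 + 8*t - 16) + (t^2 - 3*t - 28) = t^3 + 8*t^2 + 5*t - 44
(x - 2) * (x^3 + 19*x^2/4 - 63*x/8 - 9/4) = x^4 + 11*x^3/4 - 139*x^2/8 + 27*x/2 + 9/2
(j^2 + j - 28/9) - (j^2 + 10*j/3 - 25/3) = 47/9 - 7*j/3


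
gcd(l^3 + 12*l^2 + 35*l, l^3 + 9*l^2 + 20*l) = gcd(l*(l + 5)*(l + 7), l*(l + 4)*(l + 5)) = l^2 + 5*l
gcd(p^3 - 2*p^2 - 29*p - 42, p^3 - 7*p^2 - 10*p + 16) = p + 2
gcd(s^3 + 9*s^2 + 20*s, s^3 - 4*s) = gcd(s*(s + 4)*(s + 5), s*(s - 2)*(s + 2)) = s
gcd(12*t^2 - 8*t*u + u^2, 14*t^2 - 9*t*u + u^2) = 2*t - u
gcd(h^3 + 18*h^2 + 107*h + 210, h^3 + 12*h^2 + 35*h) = h^2 + 12*h + 35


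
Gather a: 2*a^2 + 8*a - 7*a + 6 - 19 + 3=2*a^2 + a - 10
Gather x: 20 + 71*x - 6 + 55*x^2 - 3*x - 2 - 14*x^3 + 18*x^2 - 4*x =-14*x^3 + 73*x^2 + 64*x + 12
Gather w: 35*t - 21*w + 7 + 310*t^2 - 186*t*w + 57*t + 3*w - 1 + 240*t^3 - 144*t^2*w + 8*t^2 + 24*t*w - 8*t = 240*t^3 + 318*t^2 + 84*t + w*(-144*t^2 - 162*t - 18) + 6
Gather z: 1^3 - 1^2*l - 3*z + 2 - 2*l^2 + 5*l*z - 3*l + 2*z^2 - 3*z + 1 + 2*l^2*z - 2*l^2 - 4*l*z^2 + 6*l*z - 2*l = -4*l^2 - 6*l + z^2*(2 - 4*l) + z*(2*l^2 + 11*l - 6) + 4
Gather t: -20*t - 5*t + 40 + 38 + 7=85 - 25*t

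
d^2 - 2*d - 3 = (d - 3)*(d + 1)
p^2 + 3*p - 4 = (p - 1)*(p + 4)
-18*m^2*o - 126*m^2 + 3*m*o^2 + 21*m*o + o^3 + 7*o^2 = (-3*m + o)*(6*m + o)*(o + 7)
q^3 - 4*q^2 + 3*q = q*(q - 3)*(q - 1)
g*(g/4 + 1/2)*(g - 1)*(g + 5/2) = g^4/4 + 7*g^3/8 + g^2/8 - 5*g/4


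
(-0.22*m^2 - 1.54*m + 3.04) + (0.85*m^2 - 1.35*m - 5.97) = 0.63*m^2 - 2.89*m - 2.93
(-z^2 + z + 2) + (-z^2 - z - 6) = -2*z^2 - 4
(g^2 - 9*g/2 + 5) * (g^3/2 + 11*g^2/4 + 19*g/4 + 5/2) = g^5/2 + g^4/2 - 41*g^3/8 - 41*g^2/8 + 25*g/2 + 25/2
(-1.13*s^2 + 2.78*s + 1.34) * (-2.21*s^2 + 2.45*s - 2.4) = 2.4973*s^4 - 8.9123*s^3 + 6.5616*s^2 - 3.389*s - 3.216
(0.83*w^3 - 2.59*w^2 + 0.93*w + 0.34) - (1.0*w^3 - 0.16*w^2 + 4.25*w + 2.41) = -0.17*w^3 - 2.43*w^2 - 3.32*w - 2.07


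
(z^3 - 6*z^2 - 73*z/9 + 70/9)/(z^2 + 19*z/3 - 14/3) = (3*z^2 - 16*z - 35)/(3*(z + 7))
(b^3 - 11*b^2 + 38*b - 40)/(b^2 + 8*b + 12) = (b^3 - 11*b^2 + 38*b - 40)/(b^2 + 8*b + 12)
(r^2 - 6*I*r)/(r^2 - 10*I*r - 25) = r*(-r + 6*I)/(-r^2 + 10*I*r + 25)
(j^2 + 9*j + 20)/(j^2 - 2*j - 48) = (j^2 + 9*j + 20)/(j^2 - 2*j - 48)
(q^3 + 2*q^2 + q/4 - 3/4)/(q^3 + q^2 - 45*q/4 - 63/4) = (2*q^2 + q - 1)/(2*q^2 - q - 21)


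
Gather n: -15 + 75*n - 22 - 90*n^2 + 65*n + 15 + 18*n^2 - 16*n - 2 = -72*n^2 + 124*n - 24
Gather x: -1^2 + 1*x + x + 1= 2*x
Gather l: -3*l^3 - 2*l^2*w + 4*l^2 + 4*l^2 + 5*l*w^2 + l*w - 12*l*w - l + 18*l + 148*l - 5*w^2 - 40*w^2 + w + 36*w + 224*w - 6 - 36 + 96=-3*l^3 + l^2*(8 - 2*w) + l*(5*w^2 - 11*w + 165) - 45*w^2 + 261*w + 54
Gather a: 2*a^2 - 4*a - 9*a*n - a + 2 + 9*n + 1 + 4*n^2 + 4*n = 2*a^2 + a*(-9*n - 5) + 4*n^2 + 13*n + 3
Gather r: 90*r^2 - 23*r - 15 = 90*r^2 - 23*r - 15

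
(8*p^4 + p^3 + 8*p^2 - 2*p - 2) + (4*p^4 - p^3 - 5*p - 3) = 12*p^4 + 8*p^2 - 7*p - 5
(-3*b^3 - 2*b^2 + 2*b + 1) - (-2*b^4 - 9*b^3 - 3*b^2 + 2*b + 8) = 2*b^4 + 6*b^3 + b^2 - 7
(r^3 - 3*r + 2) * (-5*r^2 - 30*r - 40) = -5*r^5 - 30*r^4 - 25*r^3 + 80*r^2 + 60*r - 80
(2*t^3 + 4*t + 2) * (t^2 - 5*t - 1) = 2*t^5 - 10*t^4 + 2*t^3 - 18*t^2 - 14*t - 2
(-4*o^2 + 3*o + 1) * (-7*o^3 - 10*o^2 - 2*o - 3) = 28*o^5 + 19*o^4 - 29*o^3 - 4*o^2 - 11*o - 3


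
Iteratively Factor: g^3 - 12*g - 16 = (g + 2)*(g^2 - 2*g - 8) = (g + 2)^2*(g - 4)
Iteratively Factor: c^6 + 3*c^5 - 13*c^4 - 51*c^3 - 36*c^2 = (c)*(c^5 + 3*c^4 - 13*c^3 - 51*c^2 - 36*c) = c*(c + 3)*(c^4 - 13*c^2 - 12*c) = c*(c - 4)*(c + 3)*(c^3 + 4*c^2 + 3*c) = c*(c - 4)*(c + 3)^2*(c^2 + c) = c*(c - 4)*(c + 1)*(c + 3)^2*(c)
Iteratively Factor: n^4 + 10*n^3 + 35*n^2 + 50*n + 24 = (n + 1)*(n^3 + 9*n^2 + 26*n + 24) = (n + 1)*(n + 3)*(n^2 + 6*n + 8) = (n + 1)*(n + 3)*(n + 4)*(n + 2)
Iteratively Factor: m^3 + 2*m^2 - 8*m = (m)*(m^2 + 2*m - 8) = m*(m - 2)*(m + 4)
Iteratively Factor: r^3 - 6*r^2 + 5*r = (r - 5)*(r^2 - r) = r*(r - 5)*(r - 1)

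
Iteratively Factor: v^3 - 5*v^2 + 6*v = (v)*(v^2 - 5*v + 6) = v*(v - 3)*(v - 2)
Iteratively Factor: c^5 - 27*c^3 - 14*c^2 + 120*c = (c - 2)*(c^4 + 2*c^3 - 23*c^2 - 60*c) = c*(c - 2)*(c^3 + 2*c^2 - 23*c - 60) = c*(c - 2)*(c + 4)*(c^2 - 2*c - 15) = c*(c - 2)*(c + 3)*(c + 4)*(c - 5)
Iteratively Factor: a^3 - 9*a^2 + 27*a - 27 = (a - 3)*(a^2 - 6*a + 9) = (a - 3)^2*(a - 3)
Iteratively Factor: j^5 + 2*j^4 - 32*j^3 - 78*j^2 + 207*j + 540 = (j + 4)*(j^4 - 2*j^3 - 24*j^2 + 18*j + 135) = (j + 3)*(j + 4)*(j^3 - 5*j^2 - 9*j + 45) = (j - 5)*(j + 3)*(j + 4)*(j^2 - 9) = (j - 5)*(j - 3)*(j + 3)*(j + 4)*(j + 3)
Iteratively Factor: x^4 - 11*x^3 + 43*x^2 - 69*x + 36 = (x - 3)*(x^3 - 8*x^2 + 19*x - 12) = (x - 4)*(x - 3)*(x^2 - 4*x + 3) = (x - 4)*(x - 3)^2*(x - 1)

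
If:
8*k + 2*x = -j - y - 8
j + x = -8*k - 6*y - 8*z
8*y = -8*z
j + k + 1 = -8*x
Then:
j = 496/7 - 187*z/7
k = 19*z/7 - 55/7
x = 3*z - 8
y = -z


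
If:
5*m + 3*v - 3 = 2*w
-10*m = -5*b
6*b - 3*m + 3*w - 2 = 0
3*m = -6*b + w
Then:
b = 2/27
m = 1/27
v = 106/81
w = 5/9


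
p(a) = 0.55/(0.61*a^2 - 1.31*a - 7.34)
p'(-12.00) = 0.00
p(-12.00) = 0.01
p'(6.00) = -0.07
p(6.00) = 0.08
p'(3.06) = -0.04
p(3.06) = -0.10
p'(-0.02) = 0.01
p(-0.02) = -0.08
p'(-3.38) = 0.18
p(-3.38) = 0.14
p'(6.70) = -0.03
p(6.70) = 0.05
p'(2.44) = -0.02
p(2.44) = -0.08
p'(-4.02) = 0.06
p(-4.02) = 0.07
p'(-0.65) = 0.03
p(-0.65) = -0.09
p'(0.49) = 0.01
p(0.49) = -0.07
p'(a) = 0.55*(1.31 - 1.22*a)/(0.61*a^2 - 1.31*a - 7.34)^2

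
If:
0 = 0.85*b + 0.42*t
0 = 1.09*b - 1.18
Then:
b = 1.08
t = -2.19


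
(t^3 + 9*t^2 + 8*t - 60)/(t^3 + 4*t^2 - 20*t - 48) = (t^2 + 3*t - 10)/(t^2 - 2*t - 8)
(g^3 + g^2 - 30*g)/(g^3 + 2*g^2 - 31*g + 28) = g*(g^2 + g - 30)/(g^3 + 2*g^2 - 31*g + 28)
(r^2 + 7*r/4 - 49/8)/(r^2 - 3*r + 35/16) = 2*(2*r + 7)/(4*r - 5)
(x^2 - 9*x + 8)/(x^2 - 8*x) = (x - 1)/x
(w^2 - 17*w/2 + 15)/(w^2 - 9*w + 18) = (w - 5/2)/(w - 3)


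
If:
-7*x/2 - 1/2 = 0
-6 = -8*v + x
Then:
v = 41/56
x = -1/7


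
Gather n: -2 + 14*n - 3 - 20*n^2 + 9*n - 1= -20*n^2 + 23*n - 6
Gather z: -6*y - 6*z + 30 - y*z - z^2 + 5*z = -6*y - z^2 + z*(-y - 1) + 30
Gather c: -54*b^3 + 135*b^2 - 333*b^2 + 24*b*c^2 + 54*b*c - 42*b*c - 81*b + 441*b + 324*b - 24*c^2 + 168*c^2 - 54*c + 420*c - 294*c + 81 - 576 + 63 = -54*b^3 - 198*b^2 + 684*b + c^2*(24*b + 144) + c*(12*b + 72) - 432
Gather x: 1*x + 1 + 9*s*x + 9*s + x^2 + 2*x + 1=9*s + x^2 + x*(9*s + 3) + 2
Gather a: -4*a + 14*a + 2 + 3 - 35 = 10*a - 30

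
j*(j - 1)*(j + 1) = j^3 - j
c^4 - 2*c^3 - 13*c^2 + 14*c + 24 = (c - 4)*(c - 2)*(c + 1)*(c + 3)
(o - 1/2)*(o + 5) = o^2 + 9*o/2 - 5/2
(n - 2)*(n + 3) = n^2 + n - 6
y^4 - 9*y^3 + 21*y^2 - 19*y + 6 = (y - 6)*(y - 1)^3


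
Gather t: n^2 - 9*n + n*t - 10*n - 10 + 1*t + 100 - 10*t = n^2 - 19*n + t*(n - 9) + 90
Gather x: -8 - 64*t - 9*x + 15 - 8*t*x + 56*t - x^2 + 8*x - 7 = -8*t - x^2 + x*(-8*t - 1)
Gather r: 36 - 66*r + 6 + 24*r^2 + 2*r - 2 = 24*r^2 - 64*r + 40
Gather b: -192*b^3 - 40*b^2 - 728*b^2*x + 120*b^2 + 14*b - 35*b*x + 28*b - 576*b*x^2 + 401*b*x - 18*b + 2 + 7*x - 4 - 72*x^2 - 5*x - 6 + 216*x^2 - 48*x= -192*b^3 + b^2*(80 - 728*x) + b*(-576*x^2 + 366*x + 24) + 144*x^2 - 46*x - 8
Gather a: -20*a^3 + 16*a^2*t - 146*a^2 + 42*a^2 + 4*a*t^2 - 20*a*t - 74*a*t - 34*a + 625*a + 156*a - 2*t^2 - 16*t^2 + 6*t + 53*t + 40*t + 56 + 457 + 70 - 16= -20*a^3 + a^2*(16*t - 104) + a*(4*t^2 - 94*t + 747) - 18*t^2 + 99*t + 567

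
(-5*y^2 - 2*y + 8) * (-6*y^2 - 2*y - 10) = 30*y^4 + 22*y^3 + 6*y^2 + 4*y - 80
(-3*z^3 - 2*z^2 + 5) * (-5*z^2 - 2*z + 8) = 15*z^5 + 16*z^4 - 20*z^3 - 41*z^2 - 10*z + 40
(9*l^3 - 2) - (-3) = 9*l^3 + 1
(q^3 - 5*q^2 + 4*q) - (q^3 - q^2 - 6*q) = -4*q^2 + 10*q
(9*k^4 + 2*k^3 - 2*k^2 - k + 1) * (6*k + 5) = 54*k^5 + 57*k^4 - 2*k^3 - 16*k^2 + k + 5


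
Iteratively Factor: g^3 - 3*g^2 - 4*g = (g)*(g^2 - 3*g - 4) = g*(g + 1)*(g - 4)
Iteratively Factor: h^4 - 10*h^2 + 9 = (h + 3)*(h^3 - 3*h^2 - h + 3) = (h + 1)*(h + 3)*(h^2 - 4*h + 3) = (h - 3)*(h + 1)*(h + 3)*(h - 1)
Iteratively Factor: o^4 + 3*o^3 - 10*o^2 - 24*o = (o - 3)*(o^3 + 6*o^2 + 8*o) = (o - 3)*(o + 4)*(o^2 + 2*o) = o*(o - 3)*(o + 4)*(o + 2)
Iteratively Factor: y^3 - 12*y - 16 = (y - 4)*(y^2 + 4*y + 4) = (y - 4)*(y + 2)*(y + 2)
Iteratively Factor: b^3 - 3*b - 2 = (b - 2)*(b^2 + 2*b + 1) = (b - 2)*(b + 1)*(b + 1)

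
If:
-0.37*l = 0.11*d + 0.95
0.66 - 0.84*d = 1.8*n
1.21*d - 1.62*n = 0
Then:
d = 0.30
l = -2.66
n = 0.23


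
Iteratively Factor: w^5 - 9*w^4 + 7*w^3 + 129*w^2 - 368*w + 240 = (w - 1)*(w^4 - 8*w^3 - w^2 + 128*w - 240) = (w - 1)*(w + 4)*(w^3 - 12*w^2 + 47*w - 60) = (w - 5)*(w - 1)*(w + 4)*(w^2 - 7*w + 12) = (w - 5)*(w - 4)*(w - 1)*(w + 4)*(w - 3)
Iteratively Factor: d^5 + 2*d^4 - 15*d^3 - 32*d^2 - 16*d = (d + 1)*(d^4 + d^3 - 16*d^2 - 16*d) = d*(d + 1)*(d^3 + d^2 - 16*d - 16) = d*(d - 4)*(d + 1)*(d^2 + 5*d + 4) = d*(d - 4)*(d + 1)^2*(d + 4)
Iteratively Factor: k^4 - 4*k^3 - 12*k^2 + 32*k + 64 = (k - 4)*(k^3 - 12*k - 16) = (k - 4)*(k + 2)*(k^2 - 2*k - 8) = (k - 4)*(k + 2)^2*(k - 4)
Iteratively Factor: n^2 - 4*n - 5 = (n + 1)*(n - 5)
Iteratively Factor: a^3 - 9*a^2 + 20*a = (a)*(a^2 - 9*a + 20) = a*(a - 4)*(a - 5)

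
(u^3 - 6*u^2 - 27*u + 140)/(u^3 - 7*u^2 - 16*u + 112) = (u + 5)/(u + 4)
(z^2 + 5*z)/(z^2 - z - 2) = z*(z + 5)/(z^2 - z - 2)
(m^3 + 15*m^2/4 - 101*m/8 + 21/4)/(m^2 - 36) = (8*m^2 - 18*m + 7)/(8*(m - 6))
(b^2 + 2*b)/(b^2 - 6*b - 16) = b/(b - 8)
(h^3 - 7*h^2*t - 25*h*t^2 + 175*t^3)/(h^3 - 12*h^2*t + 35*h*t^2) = (h + 5*t)/h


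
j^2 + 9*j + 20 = (j + 4)*(j + 5)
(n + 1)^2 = n^2 + 2*n + 1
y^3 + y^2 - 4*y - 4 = (y - 2)*(y + 1)*(y + 2)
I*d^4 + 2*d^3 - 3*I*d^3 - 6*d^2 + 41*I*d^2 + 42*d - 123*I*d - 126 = (d - 3)*(d - 7*I)*(d + 6*I)*(I*d + 1)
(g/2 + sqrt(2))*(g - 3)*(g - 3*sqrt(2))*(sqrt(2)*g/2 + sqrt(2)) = sqrt(2)*g^4/4 - g^3/2 - sqrt(2)*g^3/4 - 9*sqrt(2)*g^2/2 + g^2/2 + 3*g + 3*sqrt(2)*g + 18*sqrt(2)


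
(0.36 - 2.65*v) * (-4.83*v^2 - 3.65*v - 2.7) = 12.7995*v^3 + 7.9337*v^2 + 5.841*v - 0.972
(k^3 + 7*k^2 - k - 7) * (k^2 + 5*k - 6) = k^5 + 12*k^4 + 28*k^3 - 54*k^2 - 29*k + 42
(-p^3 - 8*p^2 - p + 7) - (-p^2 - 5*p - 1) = -p^3 - 7*p^2 + 4*p + 8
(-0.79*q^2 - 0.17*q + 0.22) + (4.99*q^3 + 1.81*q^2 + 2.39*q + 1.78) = 4.99*q^3 + 1.02*q^2 + 2.22*q + 2.0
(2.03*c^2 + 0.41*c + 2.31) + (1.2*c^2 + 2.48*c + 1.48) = 3.23*c^2 + 2.89*c + 3.79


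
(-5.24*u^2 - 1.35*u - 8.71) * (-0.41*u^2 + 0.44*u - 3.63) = 2.1484*u^4 - 1.7521*u^3 + 21.9983*u^2 + 1.0681*u + 31.6173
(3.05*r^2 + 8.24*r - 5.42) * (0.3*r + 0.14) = 0.915*r^3 + 2.899*r^2 - 0.4724*r - 0.7588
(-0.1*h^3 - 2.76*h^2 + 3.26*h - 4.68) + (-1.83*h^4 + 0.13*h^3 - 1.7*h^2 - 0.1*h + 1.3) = -1.83*h^4 + 0.03*h^3 - 4.46*h^2 + 3.16*h - 3.38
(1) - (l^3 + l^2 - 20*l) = -l^3 - l^2 + 20*l + 1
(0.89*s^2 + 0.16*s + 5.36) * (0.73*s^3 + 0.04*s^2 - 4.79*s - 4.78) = 0.6497*s^5 + 0.1524*s^4 - 0.343899999999999*s^3 - 4.8062*s^2 - 26.4392*s - 25.6208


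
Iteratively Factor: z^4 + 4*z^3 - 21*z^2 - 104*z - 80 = (z + 1)*(z^3 + 3*z^2 - 24*z - 80) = (z + 1)*(z + 4)*(z^2 - z - 20) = (z - 5)*(z + 1)*(z + 4)*(z + 4)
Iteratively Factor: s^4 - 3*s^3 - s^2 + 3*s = (s - 1)*(s^3 - 2*s^2 - 3*s) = (s - 3)*(s - 1)*(s^2 + s) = (s - 3)*(s - 1)*(s + 1)*(s)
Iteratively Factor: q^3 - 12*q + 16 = (q - 2)*(q^2 + 2*q - 8) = (q - 2)*(q + 4)*(q - 2)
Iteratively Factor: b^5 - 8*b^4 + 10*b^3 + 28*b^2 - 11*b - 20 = (b + 1)*(b^4 - 9*b^3 + 19*b^2 + 9*b - 20) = (b - 5)*(b + 1)*(b^3 - 4*b^2 - b + 4) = (b - 5)*(b - 4)*(b + 1)*(b^2 - 1) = (b - 5)*(b - 4)*(b - 1)*(b + 1)*(b + 1)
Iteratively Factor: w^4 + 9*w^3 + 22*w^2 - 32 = (w + 4)*(w^3 + 5*w^2 + 2*w - 8) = (w - 1)*(w + 4)*(w^2 + 6*w + 8) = (w - 1)*(w + 2)*(w + 4)*(w + 4)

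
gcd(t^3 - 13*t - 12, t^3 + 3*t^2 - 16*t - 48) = t^2 - t - 12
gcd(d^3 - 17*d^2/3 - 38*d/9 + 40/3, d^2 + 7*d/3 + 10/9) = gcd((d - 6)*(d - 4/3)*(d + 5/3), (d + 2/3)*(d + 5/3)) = d + 5/3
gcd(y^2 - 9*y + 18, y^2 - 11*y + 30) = y - 6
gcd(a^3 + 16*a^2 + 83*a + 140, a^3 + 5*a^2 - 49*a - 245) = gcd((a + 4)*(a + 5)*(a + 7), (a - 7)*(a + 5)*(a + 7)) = a^2 + 12*a + 35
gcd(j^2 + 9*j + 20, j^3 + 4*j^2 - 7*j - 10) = j + 5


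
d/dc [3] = 0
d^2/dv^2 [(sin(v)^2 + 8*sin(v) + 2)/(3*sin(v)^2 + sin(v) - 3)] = (-69*sin(v)^5 - 85*sin(v)^4 - 303*sin(v)^3 + 28*sin(v)^2 + 390*sin(v) + 106)/(sin(v) - 3*cos(v)^2)^3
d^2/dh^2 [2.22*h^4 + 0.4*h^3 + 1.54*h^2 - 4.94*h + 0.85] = 26.64*h^2 + 2.4*h + 3.08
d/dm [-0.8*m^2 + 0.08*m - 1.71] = 0.08 - 1.6*m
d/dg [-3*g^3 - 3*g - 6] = -9*g^2 - 3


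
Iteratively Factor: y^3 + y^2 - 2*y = (y)*(y^2 + y - 2) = y*(y - 1)*(y + 2)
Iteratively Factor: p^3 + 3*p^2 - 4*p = (p)*(p^2 + 3*p - 4) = p*(p + 4)*(p - 1)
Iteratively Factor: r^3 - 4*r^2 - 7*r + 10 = (r - 1)*(r^2 - 3*r - 10) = (r - 5)*(r - 1)*(r + 2)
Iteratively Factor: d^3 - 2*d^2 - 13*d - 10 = (d - 5)*(d^2 + 3*d + 2) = (d - 5)*(d + 2)*(d + 1)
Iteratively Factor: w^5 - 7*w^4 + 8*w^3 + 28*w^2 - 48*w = (w + 2)*(w^4 - 9*w^3 + 26*w^2 - 24*w) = (w - 2)*(w + 2)*(w^3 - 7*w^2 + 12*w) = (w - 3)*(w - 2)*(w + 2)*(w^2 - 4*w) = w*(w - 3)*(w - 2)*(w + 2)*(w - 4)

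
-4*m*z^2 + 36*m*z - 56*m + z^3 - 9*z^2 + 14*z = (-4*m + z)*(z - 7)*(z - 2)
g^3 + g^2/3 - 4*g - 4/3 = (g - 2)*(g + 1/3)*(g + 2)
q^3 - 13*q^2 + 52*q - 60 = (q - 6)*(q - 5)*(q - 2)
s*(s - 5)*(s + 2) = s^3 - 3*s^2 - 10*s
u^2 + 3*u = u*(u + 3)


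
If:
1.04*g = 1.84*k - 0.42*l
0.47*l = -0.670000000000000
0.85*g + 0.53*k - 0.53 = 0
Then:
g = 0.61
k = 0.02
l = -1.43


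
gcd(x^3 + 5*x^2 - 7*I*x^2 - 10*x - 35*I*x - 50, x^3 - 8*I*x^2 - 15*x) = x - 5*I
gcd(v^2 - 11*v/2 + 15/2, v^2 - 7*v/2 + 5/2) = v - 5/2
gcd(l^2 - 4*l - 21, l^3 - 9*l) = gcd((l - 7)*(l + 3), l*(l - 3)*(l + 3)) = l + 3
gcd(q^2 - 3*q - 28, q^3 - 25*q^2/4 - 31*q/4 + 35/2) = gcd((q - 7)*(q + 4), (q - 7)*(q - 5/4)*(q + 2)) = q - 7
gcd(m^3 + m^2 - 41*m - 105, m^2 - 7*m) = m - 7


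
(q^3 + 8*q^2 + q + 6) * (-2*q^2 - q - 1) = -2*q^5 - 17*q^4 - 11*q^3 - 21*q^2 - 7*q - 6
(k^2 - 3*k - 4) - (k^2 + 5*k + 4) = -8*k - 8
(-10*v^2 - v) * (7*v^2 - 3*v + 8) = -70*v^4 + 23*v^3 - 77*v^2 - 8*v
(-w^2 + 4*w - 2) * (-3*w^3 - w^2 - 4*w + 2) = 3*w^5 - 11*w^4 + 6*w^3 - 16*w^2 + 16*w - 4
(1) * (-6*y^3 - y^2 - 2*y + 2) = -6*y^3 - y^2 - 2*y + 2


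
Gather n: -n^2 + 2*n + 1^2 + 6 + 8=-n^2 + 2*n + 15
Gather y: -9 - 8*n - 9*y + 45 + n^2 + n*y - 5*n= n^2 - 13*n + y*(n - 9) + 36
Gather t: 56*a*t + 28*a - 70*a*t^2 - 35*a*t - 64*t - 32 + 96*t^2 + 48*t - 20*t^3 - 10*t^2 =28*a - 20*t^3 + t^2*(86 - 70*a) + t*(21*a - 16) - 32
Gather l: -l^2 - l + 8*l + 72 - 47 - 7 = -l^2 + 7*l + 18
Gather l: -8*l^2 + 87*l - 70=-8*l^2 + 87*l - 70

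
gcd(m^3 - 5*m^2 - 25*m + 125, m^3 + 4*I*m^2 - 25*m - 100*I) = m^2 - 25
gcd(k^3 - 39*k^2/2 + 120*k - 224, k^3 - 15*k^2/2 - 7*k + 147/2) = k - 7/2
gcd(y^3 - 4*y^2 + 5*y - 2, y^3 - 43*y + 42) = y - 1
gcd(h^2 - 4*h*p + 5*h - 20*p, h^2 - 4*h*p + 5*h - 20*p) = -h^2 + 4*h*p - 5*h + 20*p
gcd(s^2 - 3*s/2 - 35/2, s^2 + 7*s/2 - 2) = 1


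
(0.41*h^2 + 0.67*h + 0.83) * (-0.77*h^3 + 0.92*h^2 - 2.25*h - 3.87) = -0.3157*h^5 - 0.1387*h^4 - 0.9452*h^3 - 2.3306*h^2 - 4.4604*h - 3.2121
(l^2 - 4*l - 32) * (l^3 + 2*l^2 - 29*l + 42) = l^5 - 2*l^4 - 69*l^3 + 94*l^2 + 760*l - 1344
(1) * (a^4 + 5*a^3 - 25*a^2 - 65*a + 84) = a^4 + 5*a^3 - 25*a^2 - 65*a + 84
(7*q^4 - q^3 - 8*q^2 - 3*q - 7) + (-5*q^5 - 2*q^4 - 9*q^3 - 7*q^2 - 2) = -5*q^5 + 5*q^4 - 10*q^3 - 15*q^2 - 3*q - 9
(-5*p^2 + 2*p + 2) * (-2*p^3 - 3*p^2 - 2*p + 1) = 10*p^5 + 11*p^4 - 15*p^2 - 2*p + 2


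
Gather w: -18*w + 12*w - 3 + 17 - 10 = 4 - 6*w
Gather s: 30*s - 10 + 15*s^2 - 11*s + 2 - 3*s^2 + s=12*s^2 + 20*s - 8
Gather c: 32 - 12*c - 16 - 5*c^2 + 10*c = -5*c^2 - 2*c + 16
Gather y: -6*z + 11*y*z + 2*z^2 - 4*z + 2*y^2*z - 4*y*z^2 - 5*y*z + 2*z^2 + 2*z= 2*y^2*z + y*(-4*z^2 + 6*z) + 4*z^2 - 8*z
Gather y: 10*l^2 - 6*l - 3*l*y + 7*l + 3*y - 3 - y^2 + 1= 10*l^2 + l - y^2 + y*(3 - 3*l) - 2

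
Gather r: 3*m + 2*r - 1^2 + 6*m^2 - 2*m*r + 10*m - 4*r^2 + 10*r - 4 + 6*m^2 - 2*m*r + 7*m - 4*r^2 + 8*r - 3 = 12*m^2 + 20*m - 8*r^2 + r*(20 - 4*m) - 8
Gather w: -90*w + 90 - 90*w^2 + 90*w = 90 - 90*w^2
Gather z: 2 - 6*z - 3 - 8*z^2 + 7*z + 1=-8*z^2 + z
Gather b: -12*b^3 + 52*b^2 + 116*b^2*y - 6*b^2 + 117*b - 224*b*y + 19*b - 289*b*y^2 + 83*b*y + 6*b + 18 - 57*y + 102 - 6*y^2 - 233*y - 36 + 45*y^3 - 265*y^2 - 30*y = -12*b^3 + b^2*(116*y + 46) + b*(-289*y^2 - 141*y + 142) + 45*y^3 - 271*y^2 - 320*y + 84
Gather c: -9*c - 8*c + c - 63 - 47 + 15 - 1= -16*c - 96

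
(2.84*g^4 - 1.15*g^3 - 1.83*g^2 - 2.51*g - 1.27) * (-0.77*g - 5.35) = -2.1868*g^5 - 14.3085*g^4 + 7.5616*g^3 + 11.7232*g^2 + 14.4064*g + 6.7945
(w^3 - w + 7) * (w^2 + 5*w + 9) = w^5 + 5*w^4 + 8*w^3 + 2*w^2 + 26*w + 63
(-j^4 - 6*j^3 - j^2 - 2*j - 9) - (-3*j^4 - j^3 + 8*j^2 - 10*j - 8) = 2*j^4 - 5*j^3 - 9*j^2 + 8*j - 1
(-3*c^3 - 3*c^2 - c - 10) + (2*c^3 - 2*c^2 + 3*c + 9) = -c^3 - 5*c^2 + 2*c - 1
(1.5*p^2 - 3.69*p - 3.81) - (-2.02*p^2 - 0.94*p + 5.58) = 3.52*p^2 - 2.75*p - 9.39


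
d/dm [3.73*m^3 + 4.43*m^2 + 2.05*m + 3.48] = 11.19*m^2 + 8.86*m + 2.05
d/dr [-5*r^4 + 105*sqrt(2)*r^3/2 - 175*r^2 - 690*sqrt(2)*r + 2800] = -20*r^3 + 315*sqrt(2)*r^2/2 - 350*r - 690*sqrt(2)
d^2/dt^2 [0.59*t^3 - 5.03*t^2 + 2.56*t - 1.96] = 3.54*t - 10.06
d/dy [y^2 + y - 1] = 2*y + 1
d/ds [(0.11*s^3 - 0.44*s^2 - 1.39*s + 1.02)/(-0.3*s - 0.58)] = (-0.066*s^3 - 0.0594*s^2 + 0.5104*s + 1.1122)/(0.09*s^2 + 0.348*s + 0.3364)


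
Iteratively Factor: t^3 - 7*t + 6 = (t + 3)*(t^2 - 3*t + 2) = (t - 2)*(t + 3)*(t - 1)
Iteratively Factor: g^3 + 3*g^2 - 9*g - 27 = (g - 3)*(g^2 + 6*g + 9) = (g - 3)*(g + 3)*(g + 3)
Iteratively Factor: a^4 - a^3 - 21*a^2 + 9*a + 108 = (a - 4)*(a^3 + 3*a^2 - 9*a - 27) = (a - 4)*(a + 3)*(a^2 - 9) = (a - 4)*(a + 3)^2*(a - 3)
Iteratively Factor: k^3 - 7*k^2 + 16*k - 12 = (k - 2)*(k^2 - 5*k + 6) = (k - 3)*(k - 2)*(k - 2)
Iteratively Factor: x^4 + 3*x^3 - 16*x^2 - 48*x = (x + 4)*(x^3 - x^2 - 12*x) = (x - 4)*(x + 4)*(x^2 + 3*x) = (x - 4)*(x + 3)*(x + 4)*(x)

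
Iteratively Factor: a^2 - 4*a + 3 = (a - 3)*(a - 1)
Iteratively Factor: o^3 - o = (o - 1)*(o^2 + o) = o*(o - 1)*(o + 1)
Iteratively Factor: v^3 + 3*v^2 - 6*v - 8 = (v + 4)*(v^2 - v - 2) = (v + 1)*(v + 4)*(v - 2)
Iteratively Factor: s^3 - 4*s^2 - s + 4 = (s - 4)*(s^2 - 1) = (s - 4)*(s - 1)*(s + 1)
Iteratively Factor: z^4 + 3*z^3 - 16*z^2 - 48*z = (z + 3)*(z^3 - 16*z) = (z + 3)*(z + 4)*(z^2 - 4*z) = (z - 4)*(z + 3)*(z + 4)*(z)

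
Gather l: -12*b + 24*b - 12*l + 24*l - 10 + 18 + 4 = 12*b + 12*l + 12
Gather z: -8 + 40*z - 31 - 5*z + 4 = 35*z - 35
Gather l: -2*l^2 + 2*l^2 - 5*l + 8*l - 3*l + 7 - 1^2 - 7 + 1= 0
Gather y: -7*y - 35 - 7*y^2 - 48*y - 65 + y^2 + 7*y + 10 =-6*y^2 - 48*y - 90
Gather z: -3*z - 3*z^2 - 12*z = -3*z^2 - 15*z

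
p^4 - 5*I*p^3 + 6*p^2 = p^2*(p - 6*I)*(p + I)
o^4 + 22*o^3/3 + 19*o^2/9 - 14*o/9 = o*(o - 1/3)*(o + 2/3)*(o + 7)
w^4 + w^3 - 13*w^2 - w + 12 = (w - 3)*(w - 1)*(w + 1)*(w + 4)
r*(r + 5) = r^2 + 5*r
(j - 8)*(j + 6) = j^2 - 2*j - 48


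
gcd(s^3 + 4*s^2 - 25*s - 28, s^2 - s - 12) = s - 4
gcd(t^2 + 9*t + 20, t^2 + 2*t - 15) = t + 5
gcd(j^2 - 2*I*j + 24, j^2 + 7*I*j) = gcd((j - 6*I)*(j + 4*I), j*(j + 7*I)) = 1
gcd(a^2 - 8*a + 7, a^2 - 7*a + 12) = 1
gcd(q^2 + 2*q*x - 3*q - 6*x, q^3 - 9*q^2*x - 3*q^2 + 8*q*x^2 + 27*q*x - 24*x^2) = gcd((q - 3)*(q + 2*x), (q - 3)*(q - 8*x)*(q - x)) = q - 3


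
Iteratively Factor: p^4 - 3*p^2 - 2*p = (p)*(p^3 - 3*p - 2) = p*(p + 1)*(p^2 - p - 2) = p*(p - 2)*(p + 1)*(p + 1)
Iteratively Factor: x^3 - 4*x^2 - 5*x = (x)*(x^2 - 4*x - 5) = x*(x - 5)*(x + 1)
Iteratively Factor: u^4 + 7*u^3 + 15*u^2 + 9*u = (u)*(u^3 + 7*u^2 + 15*u + 9) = u*(u + 1)*(u^2 + 6*u + 9) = u*(u + 1)*(u + 3)*(u + 3)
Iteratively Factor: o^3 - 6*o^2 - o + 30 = (o + 2)*(o^2 - 8*o + 15) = (o - 3)*(o + 2)*(o - 5)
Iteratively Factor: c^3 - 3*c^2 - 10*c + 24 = (c - 2)*(c^2 - c - 12) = (c - 2)*(c + 3)*(c - 4)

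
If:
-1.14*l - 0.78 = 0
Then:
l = -0.68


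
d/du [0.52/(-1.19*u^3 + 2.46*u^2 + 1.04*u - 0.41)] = (1.8564*u^2 - 2.5584*u - 0.5408)/(1.19*u^3 - 2.46*u^2 - 1.04*u + 0.41)^2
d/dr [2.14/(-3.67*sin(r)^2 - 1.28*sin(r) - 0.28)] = (15.7076*sin(r) + 2.7392)*cos(r)/(3.67*sin(r)^2 + 1.28*sin(r) + 0.28)^2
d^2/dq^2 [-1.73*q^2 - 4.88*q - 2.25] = -3.46000000000000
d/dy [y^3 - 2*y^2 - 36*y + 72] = 3*y^2 - 4*y - 36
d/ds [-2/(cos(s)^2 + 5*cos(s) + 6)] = -2*(2*cos(s) + 5)*sin(s)/(cos(s)^2 + 5*cos(s) + 6)^2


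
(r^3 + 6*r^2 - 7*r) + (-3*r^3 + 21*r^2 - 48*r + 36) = -2*r^3 + 27*r^2 - 55*r + 36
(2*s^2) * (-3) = -6*s^2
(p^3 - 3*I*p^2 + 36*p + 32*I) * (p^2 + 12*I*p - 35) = p^5 + 9*I*p^4 + 37*p^3 + 569*I*p^2 - 1644*p - 1120*I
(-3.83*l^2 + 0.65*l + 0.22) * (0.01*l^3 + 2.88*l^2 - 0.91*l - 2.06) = -0.0383*l^5 - 11.0239*l^4 + 5.3595*l^3 + 7.9319*l^2 - 1.5392*l - 0.4532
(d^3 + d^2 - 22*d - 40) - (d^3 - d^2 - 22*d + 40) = 2*d^2 - 80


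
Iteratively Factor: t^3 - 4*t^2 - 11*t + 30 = (t + 3)*(t^2 - 7*t + 10) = (t - 2)*(t + 3)*(t - 5)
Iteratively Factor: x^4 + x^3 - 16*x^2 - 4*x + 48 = (x - 3)*(x^3 + 4*x^2 - 4*x - 16) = (x - 3)*(x + 4)*(x^2 - 4) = (x - 3)*(x - 2)*(x + 4)*(x + 2)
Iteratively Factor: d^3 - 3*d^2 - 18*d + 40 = (d - 2)*(d^2 - d - 20) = (d - 2)*(d + 4)*(d - 5)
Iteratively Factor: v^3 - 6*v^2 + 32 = (v + 2)*(v^2 - 8*v + 16) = (v - 4)*(v + 2)*(v - 4)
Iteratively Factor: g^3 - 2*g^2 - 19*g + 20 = (g - 1)*(g^2 - g - 20) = (g - 5)*(g - 1)*(g + 4)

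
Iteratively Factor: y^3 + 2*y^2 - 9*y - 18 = (y + 2)*(y^2 - 9) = (y + 2)*(y + 3)*(y - 3)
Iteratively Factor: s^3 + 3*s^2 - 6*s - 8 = (s - 2)*(s^2 + 5*s + 4) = (s - 2)*(s + 4)*(s + 1)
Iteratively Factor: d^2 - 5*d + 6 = (d - 2)*(d - 3)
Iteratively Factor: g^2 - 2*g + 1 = (g - 1)*(g - 1)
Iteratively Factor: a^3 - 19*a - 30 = (a - 5)*(a^2 + 5*a + 6) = (a - 5)*(a + 2)*(a + 3)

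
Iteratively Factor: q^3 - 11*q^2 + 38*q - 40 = (q - 5)*(q^2 - 6*q + 8) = (q - 5)*(q - 2)*(q - 4)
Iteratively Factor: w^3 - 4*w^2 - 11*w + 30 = (w + 3)*(w^2 - 7*w + 10) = (w - 5)*(w + 3)*(w - 2)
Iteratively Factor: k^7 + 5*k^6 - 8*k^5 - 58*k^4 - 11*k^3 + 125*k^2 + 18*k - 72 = (k + 1)*(k^6 + 4*k^5 - 12*k^4 - 46*k^3 + 35*k^2 + 90*k - 72) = (k + 1)*(k + 3)*(k^5 + k^4 - 15*k^3 - k^2 + 38*k - 24) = (k - 3)*(k + 1)*(k + 3)*(k^4 + 4*k^3 - 3*k^2 - 10*k + 8) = (k - 3)*(k + 1)*(k + 3)*(k + 4)*(k^3 - 3*k + 2) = (k - 3)*(k + 1)*(k + 2)*(k + 3)*(k + 4)*(k^2 - 2*k + 1) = (k - 3)*(k - 1)*(k + 1)*(k + 2)*(k + 3)*(k + 4)*(k - 1)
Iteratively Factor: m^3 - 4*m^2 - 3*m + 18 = (m - 3)*(m^2 - m - 6) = (m - 3)^2*(m + 2)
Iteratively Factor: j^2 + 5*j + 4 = (j + 4)*(j + 1)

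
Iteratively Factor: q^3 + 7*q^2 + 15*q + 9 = (q + 3)*(q^2 + 4*q + 3) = (q + 3)^2*(q + 1)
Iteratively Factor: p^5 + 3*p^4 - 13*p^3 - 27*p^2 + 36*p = (p)*(p^4 + 3*p^3 - 13*p^2 - 27*p + 36) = p*(p - 1)*(p^3 + 4*p^2 - 9*p - 36) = p*(p - 1)*(p + 4)*(p^2 - 9) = p*(p - 3)*(p - 1)*(p + 4)*(p + 3)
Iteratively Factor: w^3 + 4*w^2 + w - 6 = (w + 2)*(w^2 + 2*w - 3) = (w - 1)*(w + 2)*(w + 3)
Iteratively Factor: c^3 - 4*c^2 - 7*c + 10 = (c - 1)*(c^2 - 3*c - 10) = (c - 1)*(c + 2)*(c - 5)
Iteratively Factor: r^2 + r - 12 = (r + 4)*(r - 3)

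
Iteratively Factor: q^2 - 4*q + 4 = (q - 2)*(q - 2)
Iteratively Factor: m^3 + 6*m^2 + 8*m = (m)*(m^2 + 6*m + 8) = m*(m + 2)*(m + 4)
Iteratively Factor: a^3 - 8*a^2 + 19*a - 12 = (a - 4)*(a^2 - 4*a + 3) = (a - 4)*(a - 1)*(a - 3)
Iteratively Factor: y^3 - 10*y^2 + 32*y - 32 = (y - 2)*(y^2 - 8*y + 16) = (y - 4)*(y - 2)*(y - 4)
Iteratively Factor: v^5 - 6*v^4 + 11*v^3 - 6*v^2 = (v - 3)*(v^4 - 3*v^3 + 2*v^2) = v*(v - 3)*(v^3 - 3*v^2 + 2*v) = v*(v - 3)*(v - 2)*(v^2 - v) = v^2*(v - 3)*(v - 2)*(v - 1)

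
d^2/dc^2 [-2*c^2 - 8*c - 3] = -4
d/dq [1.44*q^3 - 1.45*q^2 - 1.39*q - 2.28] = 4.32*q^2 - 2.9*q - 1.39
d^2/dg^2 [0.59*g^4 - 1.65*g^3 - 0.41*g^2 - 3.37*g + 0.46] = 7.08*g^2 - 9.9*g - 0.82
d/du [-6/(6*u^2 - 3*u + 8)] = 18*(4*u - 1)/(6*u^2 - 3*u + 8)^2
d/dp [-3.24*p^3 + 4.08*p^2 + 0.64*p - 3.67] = -9.72*p^2 + 8.16*p + 0.64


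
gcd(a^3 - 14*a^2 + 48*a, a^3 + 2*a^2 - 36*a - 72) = a - 6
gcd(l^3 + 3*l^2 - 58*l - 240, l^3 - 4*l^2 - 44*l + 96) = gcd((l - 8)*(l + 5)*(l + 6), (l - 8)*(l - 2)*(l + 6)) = l^2 - 2*l - 48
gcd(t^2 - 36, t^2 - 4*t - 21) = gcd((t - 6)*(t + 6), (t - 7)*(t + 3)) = 1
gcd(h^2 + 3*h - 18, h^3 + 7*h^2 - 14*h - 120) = h + 6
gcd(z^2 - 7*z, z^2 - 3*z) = z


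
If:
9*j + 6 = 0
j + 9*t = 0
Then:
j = -2/3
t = 2/27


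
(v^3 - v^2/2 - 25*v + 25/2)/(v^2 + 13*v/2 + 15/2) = (2*v^2 - 11*v + 5)/(2*v + 3)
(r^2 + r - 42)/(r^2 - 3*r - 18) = (r + 7)/(r + 3)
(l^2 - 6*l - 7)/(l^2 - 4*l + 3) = (l^2 - 6*l - 7)/(l^2 - 4*l + 3)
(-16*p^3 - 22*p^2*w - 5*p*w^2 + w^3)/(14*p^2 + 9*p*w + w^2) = (-8*p^2 - 7*p*w + w^2)/(7*p + w)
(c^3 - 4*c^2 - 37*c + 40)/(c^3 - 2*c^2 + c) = (c^2 - 3*c - 40)/(c*(c - 1))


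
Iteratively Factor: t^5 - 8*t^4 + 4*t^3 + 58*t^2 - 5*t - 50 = (t + 2)*(t^4 - 10*t^3 + 24*t^2 + 10*t - 25) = (t + 1)*(t + 2)*(t^3 - 11*t^2 + 35*t - 25) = (t - 5)*(t + 1)*(t + 2)*(t^2 - 6*t + 5) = (t - 5)^2*(t + 1)*(t + 2)*(t - 1)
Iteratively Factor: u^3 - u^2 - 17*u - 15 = (u + 1)*(u^2 - 2*u - 15) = (u + 1)*(u + 3)*(u - 5)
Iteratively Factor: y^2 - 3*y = (y - 3)*(y)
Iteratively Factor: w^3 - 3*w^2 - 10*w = (w - 5)*(w^2 + 2*w) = (w - 5)*(w + 2)*(w)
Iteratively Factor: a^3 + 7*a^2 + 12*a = (a + 4)*(a^2 + 3*a) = (a + 3)*(a + 4)*(a)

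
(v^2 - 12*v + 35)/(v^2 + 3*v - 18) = (v^2 - 12*v + 35)/(v^2 + 3*v - 18)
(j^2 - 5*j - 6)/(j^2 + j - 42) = (j + 1)/(j + 7)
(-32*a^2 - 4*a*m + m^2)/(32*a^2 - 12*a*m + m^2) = (-4*a - m)/(4*a - m)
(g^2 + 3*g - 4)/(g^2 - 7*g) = (g^2 + 3*g - 4)/(g*(g - 7))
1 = 1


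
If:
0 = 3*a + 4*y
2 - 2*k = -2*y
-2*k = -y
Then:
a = 8/3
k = -1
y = -2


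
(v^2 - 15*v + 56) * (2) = 2*v^2 - 30*v + 112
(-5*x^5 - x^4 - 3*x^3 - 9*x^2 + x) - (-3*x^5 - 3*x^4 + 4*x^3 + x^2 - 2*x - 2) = -2*x^5 + 2*x^4 - 7*x^3 - 10*x^2 + 3*x + 2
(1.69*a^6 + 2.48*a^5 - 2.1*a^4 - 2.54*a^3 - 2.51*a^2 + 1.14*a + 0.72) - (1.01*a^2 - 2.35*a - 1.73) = 1.69*a^6 + 2.48*a^5 - 2.1*a^4 - 2.54*a^3 - 3.52*a^2 + 3.49*a + 2.45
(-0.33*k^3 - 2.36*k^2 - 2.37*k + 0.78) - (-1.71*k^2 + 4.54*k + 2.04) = -0.33*k^3 - 0.65*k^2 - 6.91*k - 1.26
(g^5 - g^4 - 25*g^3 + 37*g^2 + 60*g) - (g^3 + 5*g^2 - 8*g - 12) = g^5 - g^4 - 26*g^3 + 32*g^2 + 68*g + 12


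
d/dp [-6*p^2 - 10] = -12*p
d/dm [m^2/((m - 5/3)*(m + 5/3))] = -450*m/(81*m^4 - 450*m^2 + 625)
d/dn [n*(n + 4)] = 2*n + 4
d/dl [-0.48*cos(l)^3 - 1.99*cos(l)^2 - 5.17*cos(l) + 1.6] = (1.44*cos(l)^2 + 3.98*cos(l) + 5.17)*sin(l)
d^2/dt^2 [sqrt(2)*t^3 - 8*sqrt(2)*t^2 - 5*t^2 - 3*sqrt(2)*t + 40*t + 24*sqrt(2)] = 6*sqrt(2)*t - 16*sqrt(2) - 10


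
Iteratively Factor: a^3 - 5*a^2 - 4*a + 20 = (a - 5)*(a^2 - 4) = (a - 5)*(a + 2)*(a - 2)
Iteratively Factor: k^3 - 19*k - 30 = (k + 2)*(k^2 - 2*k - 15) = (k - 5)*(k + 2)*(k + 3)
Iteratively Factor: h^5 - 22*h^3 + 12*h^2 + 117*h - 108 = (h + 3)*(h^4 - 3*h^3 - 13*h^2 + 51*h - 36) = (h - 3)*(h + 3)*(h^3 - 13*h + 12) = (h - 3)*(h - 1)*(h + 3)*(h^2 + h - 12) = (h - 3)*(h - 1)*(h + 3)*(h + 4)*(h - 3)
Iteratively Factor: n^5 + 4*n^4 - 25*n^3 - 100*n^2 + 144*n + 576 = (n + 4)*(n^4 - 25*n^2 + 144) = (n + 3)*(n + 4)*(n^3 - 3*n^2 - 16*n + 48) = (n - 3)*(n + 3)*(n + 4)*(n^2 - 16) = (n - 3)*(n + 3)*(n + 4)^2*(n - 4)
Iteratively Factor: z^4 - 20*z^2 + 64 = (z + 4)*(z^3 - 4*z^2 - 4*z + 16) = (z - 2)*(z + 4)*(z^2 - 2*z - 8) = (z - 4)*(z - 2)*(z + 4)*(z + 2)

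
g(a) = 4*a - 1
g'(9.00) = 4.00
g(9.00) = 35.00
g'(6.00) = 4.00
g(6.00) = 23.00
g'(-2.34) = 4.00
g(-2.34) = -10.36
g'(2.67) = 4.00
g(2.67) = 9.68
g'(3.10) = 4.00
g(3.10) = 11.40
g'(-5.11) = 4.00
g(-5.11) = -21.44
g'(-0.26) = 4.00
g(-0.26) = -2.04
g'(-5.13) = 4.00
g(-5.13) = -21.52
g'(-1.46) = 4.00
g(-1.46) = -6.84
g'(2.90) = 4.00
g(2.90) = 10.60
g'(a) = 4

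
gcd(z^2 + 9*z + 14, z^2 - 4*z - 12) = z + 2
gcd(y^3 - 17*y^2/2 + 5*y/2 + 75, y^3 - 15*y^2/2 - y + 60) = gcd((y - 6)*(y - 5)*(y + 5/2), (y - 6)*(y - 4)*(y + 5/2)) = y^2 - 7*y/2 - 15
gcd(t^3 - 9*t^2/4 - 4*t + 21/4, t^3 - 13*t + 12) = t^2 - 4*t + 3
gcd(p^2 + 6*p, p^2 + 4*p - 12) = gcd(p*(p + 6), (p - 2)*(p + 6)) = p + 6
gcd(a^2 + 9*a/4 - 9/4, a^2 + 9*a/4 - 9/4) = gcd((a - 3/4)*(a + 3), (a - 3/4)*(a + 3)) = a^2 + 9*a/4 - 9/4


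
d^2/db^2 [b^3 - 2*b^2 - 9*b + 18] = 6*b - 4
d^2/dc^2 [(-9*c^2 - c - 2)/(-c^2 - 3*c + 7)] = 26*(-2*c^3 + 15*c^2 + 3*c + 38)/(c^6 + 9*c^5 + 6*c^4 - 99*c^3 - 42*c^2 + 441*c - 343)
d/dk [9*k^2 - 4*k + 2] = 18*k - 4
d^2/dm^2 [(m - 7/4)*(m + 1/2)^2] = 6*m - 3/2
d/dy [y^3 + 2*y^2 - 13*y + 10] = 3*y^2 + 4*y - 13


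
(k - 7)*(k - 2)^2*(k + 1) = k^4 - 10*k^3 + 21*k^2 + 4*k - 28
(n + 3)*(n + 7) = n^2 + 10*n + 21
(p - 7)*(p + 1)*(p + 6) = p^3 - 43*p - 42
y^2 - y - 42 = (y - 7)*(y + 6)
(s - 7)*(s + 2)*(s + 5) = s^3 - 39*s - 70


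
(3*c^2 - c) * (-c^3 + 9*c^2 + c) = -3*c^5 + 28*c^4 - 6*c^3 - c^2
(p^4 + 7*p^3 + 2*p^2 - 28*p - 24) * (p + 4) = p^5 + 11*p^4 + 30*p^3 - 20*p^2 - 136*p - 96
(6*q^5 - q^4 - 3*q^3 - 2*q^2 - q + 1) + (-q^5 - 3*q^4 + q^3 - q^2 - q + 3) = 5*q^5 - 4*q^4 - 2*q^3 - 3*q^2 - 2*q + 4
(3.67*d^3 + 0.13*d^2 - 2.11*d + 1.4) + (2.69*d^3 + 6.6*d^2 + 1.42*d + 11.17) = 6.36*d^3 + 6.73*d^2 - 0.69*d + 12.57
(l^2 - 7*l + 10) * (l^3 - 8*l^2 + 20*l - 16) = l^5 - 15*l^4 + 86*l^3 - 236*l^2 + 312*l - 160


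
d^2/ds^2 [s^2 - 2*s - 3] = 2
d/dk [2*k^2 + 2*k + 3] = 4*k + 2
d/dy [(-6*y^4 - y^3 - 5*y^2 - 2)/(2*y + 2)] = (-9*y^4 - 13*y^3 - 4*y^2 - 5*y + 1)/(y^2 + 2*y + 1)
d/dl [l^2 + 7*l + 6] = 2*l + 7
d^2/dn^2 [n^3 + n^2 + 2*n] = 6*n + 2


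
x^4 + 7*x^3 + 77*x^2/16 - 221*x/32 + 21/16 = (x - 1/2)*(x - 1/4)*(x + 7/4)*(x + 6)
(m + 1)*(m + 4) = m^2 + 5*m + 4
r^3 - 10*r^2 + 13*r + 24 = (r - 8)*(r - 3)*(r + 1)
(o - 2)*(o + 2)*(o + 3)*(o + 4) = o^4 + 7*o^3 + 8*o^2 - 28*o - 48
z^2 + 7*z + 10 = (z + 2)*(z + 5)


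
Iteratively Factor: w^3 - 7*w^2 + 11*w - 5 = (w - 1)*(w^2 - 6*w + 5) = (w - 5)*(w - 1)*(w - 1)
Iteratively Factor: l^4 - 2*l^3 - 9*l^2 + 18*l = (l + 3)*(l^3 - 5*l^2 + 6*l) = (l - 2)*(l + 3)*(l^2 - 3*l) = l*(l - 2)*(l + 3)*(l - 3)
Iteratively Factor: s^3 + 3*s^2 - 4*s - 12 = (s - 2)*(s^2 + 5*s + 6) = (s - 2)*(s + 3)*(s + 2)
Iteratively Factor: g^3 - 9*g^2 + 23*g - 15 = (g - 1)*(g^2 - 8*g + 15) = (g - 5)*(g - 1)*(g - 3)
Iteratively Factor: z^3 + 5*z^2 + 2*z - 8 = (z - 1)*(z^2 + 6*z + 8) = (z - 1)*(z + 4)*(z + 2)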